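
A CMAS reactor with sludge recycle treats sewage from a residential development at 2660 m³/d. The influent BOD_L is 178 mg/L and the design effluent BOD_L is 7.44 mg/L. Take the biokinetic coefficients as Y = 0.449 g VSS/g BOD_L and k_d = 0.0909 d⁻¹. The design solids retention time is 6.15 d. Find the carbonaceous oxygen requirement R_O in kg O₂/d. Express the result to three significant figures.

R_O ≈ 268 kg O₂/d

Correct the yield for decay: Y_obs = Y/(1 + k_d θ_c) = 0.449 / (1 + 0.0909 × 6.15) = 0.449 / 1.559 = 0.2880.
ΔS = 178 − 7.44 = 170.6 mg/L, so the substrate removal rate is 2660 × 170.6/1000 = 453.7 kg BOD_L/d.
P_X = Y_obs·Q·(S₀ − S) = 0.2880 × 453.7 = 130.7 kg VSS/d.
R_O = Q·(S₀ − S) − 1.42·P_X = 453.7 − 1.42 × 130.7 = 268.1 kg O₂/d.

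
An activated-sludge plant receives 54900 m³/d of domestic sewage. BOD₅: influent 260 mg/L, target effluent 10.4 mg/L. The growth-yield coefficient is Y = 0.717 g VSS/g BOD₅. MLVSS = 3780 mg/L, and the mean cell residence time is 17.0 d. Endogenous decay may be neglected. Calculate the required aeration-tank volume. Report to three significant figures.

Biomass mass balance (decay neglected): V·X = Y·Q·(S₀ − S)·θ_c, so V = 0.717 × 54900 × (260 − 10.4) × 17.0 / 3780 = 44187 m³.

V ≈ 44200 m³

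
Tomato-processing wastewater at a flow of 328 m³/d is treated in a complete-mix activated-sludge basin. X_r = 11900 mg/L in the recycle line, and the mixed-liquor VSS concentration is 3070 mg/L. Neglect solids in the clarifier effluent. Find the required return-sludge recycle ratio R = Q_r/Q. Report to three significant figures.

Solids balance on the clarifier gives (1+R)X = R·X_r, so R = X/(X_r − X) = 3070 / (11900 − 3070) = 0.3477.

R ≈ 0.348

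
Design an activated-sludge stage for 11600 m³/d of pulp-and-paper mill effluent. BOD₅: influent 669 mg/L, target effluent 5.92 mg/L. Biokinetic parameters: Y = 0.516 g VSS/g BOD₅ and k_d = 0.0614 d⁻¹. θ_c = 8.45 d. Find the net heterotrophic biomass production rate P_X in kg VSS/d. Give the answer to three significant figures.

The observed yield is Y_obs = Y/(1 + k_d·θ_c) = 0.516 / (1 + 0.0614 × 8.45) = 0.516 / 1.519 = 0.3397 g VSS per g BOD₅ removed.
Q·(S₀ − S) = 11600 × (669 − 5.92) × 10⁻³ = 7692 kg/d removed.
Net biomass production P_X = Y_obs × Q·(S₀ − S) = 0.3397 × 7692 = 2613 kg VSS/d.

P_X ≈ 2610 kg VSS/d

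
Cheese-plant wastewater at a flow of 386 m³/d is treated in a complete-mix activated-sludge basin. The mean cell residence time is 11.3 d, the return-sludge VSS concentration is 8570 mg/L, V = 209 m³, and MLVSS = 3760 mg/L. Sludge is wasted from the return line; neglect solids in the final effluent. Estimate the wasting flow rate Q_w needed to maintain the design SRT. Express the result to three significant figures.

Q_w ≈ 8.11 m³/d

Wasting from the return line (neglecting effluent solids): Q_w = V·X / (θ_c·X_r) = 209.0 × 3760 / (11.3 × 8570) = 8.115 m³/d.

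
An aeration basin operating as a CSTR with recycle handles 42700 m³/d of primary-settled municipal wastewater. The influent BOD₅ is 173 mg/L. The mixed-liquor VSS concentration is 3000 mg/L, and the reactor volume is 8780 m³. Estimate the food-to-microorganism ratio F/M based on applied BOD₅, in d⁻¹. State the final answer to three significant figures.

F/M ≈ 0.280 d⁻¹

Food-to-microorganism ratio F/M = Q S₀ / (V X) = 42700 × 173 / (8780 × 3000) = 0.2805 d⁻¹.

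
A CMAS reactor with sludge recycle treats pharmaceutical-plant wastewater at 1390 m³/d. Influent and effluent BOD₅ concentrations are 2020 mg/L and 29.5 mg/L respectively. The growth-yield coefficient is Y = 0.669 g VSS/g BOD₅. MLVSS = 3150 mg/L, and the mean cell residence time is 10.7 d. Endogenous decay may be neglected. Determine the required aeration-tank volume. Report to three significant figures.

With k_d = 0 the design equation reduces to V = Y Q (S₀−S) θ_c / X = 0.669 × 1390 × (2020 − 29.5) × 10.7 / 3150 = 6287 m³.

V ≈ 6290 m³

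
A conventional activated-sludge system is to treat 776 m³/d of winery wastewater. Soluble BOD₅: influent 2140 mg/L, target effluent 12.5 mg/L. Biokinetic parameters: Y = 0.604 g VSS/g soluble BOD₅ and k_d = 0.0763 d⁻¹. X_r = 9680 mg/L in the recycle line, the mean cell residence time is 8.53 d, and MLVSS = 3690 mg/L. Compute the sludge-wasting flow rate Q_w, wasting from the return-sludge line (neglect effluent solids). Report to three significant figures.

Rearranging the biomass balance for a CMAS with decay, V = Y·Q·ΔS·θ_c / [X·(1+k_d θ_c)] = 0.604 × 776 × (2140 − 12.5) × 8.53 / [3690 × (1 + 0.0763 × 8.53)] = 8.51×10^6 / 6092 = 1396 m³.
Wasting from the return line (neglecting effluent solids): Q_w = V·X / (θ_c·X_r) = 1396 × 3690 / (8.53 × 9680) = 62.40 m³/d.

Q_w ≈ 62.4 m³/d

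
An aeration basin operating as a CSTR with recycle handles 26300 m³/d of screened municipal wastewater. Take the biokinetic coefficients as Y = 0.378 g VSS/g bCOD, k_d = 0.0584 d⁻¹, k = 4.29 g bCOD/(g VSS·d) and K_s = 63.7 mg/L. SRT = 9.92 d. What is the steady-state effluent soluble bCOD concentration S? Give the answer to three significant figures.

S ≈ 6.93 mg/L

For a completely mixed reactor with recycle the Lawrence–McCarty relation gives S = K_s·(1 + k_d·θ_c) / [θ_c·(Y·k − k_d) − 1] = 63.7 × (1 + 0.0584 × 9.92) / [9.92 × (0.378 × 4.29 − 0.0584) − 1] = 100.6 / 14.51 = 6.935 mg/L.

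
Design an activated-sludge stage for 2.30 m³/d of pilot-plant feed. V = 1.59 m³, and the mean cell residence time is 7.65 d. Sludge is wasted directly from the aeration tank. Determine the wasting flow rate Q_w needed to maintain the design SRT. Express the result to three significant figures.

Q_w ≈ 0.208 m³/d

With mixed-liquor wasting, θ_c = V/Q_w, so Q_w = V/θ_c = 1.590/7.65 = 0.2078 m³/d.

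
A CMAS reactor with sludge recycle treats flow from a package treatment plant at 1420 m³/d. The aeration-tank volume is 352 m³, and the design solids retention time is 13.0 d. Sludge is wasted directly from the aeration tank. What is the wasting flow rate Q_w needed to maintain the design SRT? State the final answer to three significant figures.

With mixed-liquor wasting, θ_c = V/Q_w, so Q_w = V/θ_c = 352.0/13.0 = 27.08 m³/d.

Q_w ≈ 27.1 m³/d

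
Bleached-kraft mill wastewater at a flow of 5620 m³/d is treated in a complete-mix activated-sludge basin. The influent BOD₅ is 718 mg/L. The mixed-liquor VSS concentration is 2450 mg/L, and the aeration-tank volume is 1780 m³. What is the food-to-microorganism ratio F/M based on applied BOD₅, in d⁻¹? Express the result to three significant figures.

Food-to-microorganism ratio F/M = Q S₀ / (V X) = 5620 × 718 / (1780 × 2450) = 0.9253 d⁻¹.

F/M ≈ 0.925 d⁻¹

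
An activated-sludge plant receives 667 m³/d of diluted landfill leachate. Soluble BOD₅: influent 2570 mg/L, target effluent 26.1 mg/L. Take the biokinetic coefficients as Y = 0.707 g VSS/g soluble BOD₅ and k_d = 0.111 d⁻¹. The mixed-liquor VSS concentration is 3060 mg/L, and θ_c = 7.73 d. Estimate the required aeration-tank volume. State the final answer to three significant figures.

Steady-state biomass mass balance: V·X·(1 + k_d·θ_c) = Y·Q·(S₀ − S)·θ_c, so V = 0.707 × 667 × (2570 − 26.1) × 7.73 / [3060 × (1 + 0.111 × 7.73)] = 9.27×10^6 / 5686 = 1631 m³.

V ≈ 1630 m³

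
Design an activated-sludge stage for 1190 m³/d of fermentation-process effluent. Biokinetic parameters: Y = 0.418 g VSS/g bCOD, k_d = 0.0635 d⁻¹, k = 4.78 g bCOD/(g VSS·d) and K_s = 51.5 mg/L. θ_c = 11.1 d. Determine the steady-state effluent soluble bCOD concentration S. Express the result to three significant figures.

S ≈ 4.29 mg/L

From the Monod/SRT balance for a CMAS, S = K_s·(1+k_d θ_c)/[θ_c·(Y k − k_d) − 1] = 51.5 × (1 + 0.0635 × 11.1) / [11.1 × (0.418 × 4.78 − 0.0635) − 1] = 87.80 / 20.47 = 4.288 mg/L.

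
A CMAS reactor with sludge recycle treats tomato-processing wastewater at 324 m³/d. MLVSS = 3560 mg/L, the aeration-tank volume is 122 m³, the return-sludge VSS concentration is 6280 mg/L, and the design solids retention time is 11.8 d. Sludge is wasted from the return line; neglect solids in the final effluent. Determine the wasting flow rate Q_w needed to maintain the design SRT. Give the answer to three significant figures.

θ_c = V·X/(Q_w·X_r) when wasting from the recycle, so Q_w = V·X/(θ_c·X_r) = 122.0 × 3560 / (11.8 × 6280) = 5.861 m³/d.

Q_w ≈ 5.86 m³/d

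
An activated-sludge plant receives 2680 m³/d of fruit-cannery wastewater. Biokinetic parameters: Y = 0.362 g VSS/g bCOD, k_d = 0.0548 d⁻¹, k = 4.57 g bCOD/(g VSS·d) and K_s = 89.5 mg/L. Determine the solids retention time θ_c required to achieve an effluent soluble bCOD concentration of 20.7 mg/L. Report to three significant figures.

θ_c ≈ 3.91 d

From 1/θ_c = Y·k·S/(K_s + S) − k_d: Y·k·S/(K_s+S) = 0.362 × 4.57 × 20.7 / (89.5 + 20.7) = 0.3108 d⁻¹.
θ_c = 1/(μ − k_d) = 1/(0.3108 − 0.0548) = 1/0.2560 = 3.907 d.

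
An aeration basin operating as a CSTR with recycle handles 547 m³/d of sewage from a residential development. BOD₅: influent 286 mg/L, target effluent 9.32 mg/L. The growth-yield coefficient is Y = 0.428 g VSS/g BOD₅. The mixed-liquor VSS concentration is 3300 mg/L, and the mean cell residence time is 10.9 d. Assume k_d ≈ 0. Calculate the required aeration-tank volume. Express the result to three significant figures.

V ≈ 214 m³

V·X = Y·Q·ΔS·θ_c gives V = 0.428 × 547 × (286 − 9.32) × 10.9 / 3300 = 214.0 m³.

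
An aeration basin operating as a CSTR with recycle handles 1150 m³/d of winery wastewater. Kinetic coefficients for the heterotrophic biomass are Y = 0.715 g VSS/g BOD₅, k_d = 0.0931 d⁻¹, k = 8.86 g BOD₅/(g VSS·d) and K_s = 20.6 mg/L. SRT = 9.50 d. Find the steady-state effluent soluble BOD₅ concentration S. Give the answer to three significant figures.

From the Monod/SRT balance for a CMAS, S = K_s·(1+k_d θ_c)/[θ_c·(Y k − k_d) − 1] = 20.6 × (1 + 0.0931 × 9.50) / [9.50 × (0.715 × 8.86 − 0.0931) − 1] = 38.82 / 58.30 = 0.6659 mg/L.

S ≈ 0.666 mg/L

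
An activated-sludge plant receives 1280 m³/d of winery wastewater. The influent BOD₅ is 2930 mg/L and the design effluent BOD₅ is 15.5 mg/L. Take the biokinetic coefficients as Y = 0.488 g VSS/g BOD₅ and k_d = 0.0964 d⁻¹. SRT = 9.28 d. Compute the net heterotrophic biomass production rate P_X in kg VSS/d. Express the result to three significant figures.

Y_obs = Y / (1 + k_d θ_c) = 0.488 / (1 + 0.0964 × 9.28) = 0.488 / 1.895 = 0.2576.
ΔS = 2930 − 15.5 = 2914 mg/L, so the substrate removal rate is 1280 × 2914/1000 = 3731 kg BOD₅/d.
Biomass produced: P_X = Y_obs·Q·ΔS = 0.2576 × 3731 ≈ 960.9 kg VSS/d.

P_X ≈ 961 kg VSS/d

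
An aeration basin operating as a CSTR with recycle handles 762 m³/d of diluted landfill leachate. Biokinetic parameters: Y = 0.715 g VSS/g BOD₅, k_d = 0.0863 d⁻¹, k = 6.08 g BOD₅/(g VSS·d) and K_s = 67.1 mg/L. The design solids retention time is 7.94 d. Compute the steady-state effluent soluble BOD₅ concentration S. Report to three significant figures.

For a completely mixed reactor with recycle the Lawrence–McCarty relation gives S = K_s·(1 + k_d·θ_c) / [θ_c·(Y·k − k_d) − 1] = 67.1 × (1 + 0.0863 × 7.94) / [7.94 × (0.715 × 6.08 − 0.0863) − 1] = 113.1 / 32.83 = 3.444 mg/L.

S ≈ 3.44 mg/L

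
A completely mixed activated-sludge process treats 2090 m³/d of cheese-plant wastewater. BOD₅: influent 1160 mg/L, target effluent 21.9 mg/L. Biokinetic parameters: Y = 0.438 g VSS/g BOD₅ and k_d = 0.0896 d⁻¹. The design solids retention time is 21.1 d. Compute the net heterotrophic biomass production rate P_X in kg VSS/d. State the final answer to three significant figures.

P_X ≈ 360 kg VSS/d

Y_obs = Y / (1 + k_d θ_c) = 0.438 / (1 + 0.0896 × 21.1) = 0.438 / 2.891 = 0.1515.
Mass of BOD₅ removed per day: Q(S₀ − S) = 2090 × 1138 g/m³ = 2379 kg/d.
Net biomass production P_X = Y_obs × Q·(S₀ − S) = 0.1515 × 2379 = 360.4 kg VSS/d.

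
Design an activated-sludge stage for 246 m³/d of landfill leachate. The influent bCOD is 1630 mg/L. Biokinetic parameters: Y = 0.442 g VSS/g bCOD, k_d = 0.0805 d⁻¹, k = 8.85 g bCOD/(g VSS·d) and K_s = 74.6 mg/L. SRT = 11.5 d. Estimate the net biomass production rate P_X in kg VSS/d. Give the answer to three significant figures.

For a completely mixed reactor with recycle the Lawrence–McCarty relation gives S = K_s·(1 + k_d·θ_c) / [θ_c·(Y·k − k_d) − 1] = 74.6 × (1 + 0.0805 × 11.5) / [11.5 × (0.442 × 8.85 − 0.0805) − 1] = 143.7 / 43.06 = 3.336 mg/L.
Y_obs = Y / (1 + k_d θ_c) = 0.442 / (1 + 0.0805 × 11.5) = 0.442 / 1.926 = 0.2295.
Q·(S₀ − S) = 246 × (1630 − 3.34) × 10⁻³ = 400.2 kg/d removed.
So the net sludge growth is P_X = 0.2295 × 400.2 = 91.84 kg VSS/d.

P_X ≈ 91.8 kg VSS/d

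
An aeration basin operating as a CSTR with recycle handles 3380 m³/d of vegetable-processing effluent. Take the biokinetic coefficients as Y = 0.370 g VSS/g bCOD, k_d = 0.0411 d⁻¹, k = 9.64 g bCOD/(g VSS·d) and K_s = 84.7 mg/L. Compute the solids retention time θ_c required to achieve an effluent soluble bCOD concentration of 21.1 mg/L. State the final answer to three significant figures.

From 1/θ_c = Y·k·S/(K_s + S) − k_d: Y·k·S/(K_s+S) = 0.370 × 9.64 × 21.1 / (84.7 + 21.1) = 0.7113 d⁻¹.
Then 1/θ_c = μ − k_d = 0.7113 − 0.0411 = 0.6702 d⁻¹, giving θ_c = 1.492 d.

θ_c ≈ 1.49 d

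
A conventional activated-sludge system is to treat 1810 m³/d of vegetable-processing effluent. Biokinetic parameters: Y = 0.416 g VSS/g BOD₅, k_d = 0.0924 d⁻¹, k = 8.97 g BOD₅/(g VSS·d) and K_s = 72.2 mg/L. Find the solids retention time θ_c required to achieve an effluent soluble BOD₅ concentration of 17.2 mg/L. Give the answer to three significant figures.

Specific growth rate at S = 17.2 mg/L: μ = YkS/(K_s+S) = 0.416·8.97·17.2/(72.2+17.2) = 0.7179 d⁻¹.
θ_c = 1/(μ − k_d) = 1/(0.7179 − 0.0924) = 1/0.6255 = 1.599 d.

θ_c ≈ 1.60 d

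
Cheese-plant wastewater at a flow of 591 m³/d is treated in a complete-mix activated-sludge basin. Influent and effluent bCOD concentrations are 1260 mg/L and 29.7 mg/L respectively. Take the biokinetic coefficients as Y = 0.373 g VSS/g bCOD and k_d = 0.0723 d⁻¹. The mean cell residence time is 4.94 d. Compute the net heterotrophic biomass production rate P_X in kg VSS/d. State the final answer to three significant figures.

P_X ≈ 200 kg VSS/d

Observed yield with endogenous decay: Y_obs = Y / (1 + k_d·θ_c) = 0.373 / (1 + 0.0723 × 4.94) = 0.373 / 1.357 = 0.2748 g VSS/g bCOD.
Mass of bCOD removed per day: Q(S₀ − S) = 591 × 1230 g/m³ = 727.1 kg/d.
So the net sludge growth is P_X = 0.2748 × 727.1 = 199.8 kg VSS/d.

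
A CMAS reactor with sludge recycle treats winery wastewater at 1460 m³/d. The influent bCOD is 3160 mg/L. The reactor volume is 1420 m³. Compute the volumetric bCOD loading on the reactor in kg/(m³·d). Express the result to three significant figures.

Applied bCOD load per unit volume = Q·S₀/V = (1460 × 3160/1000)/1420 = 3.249 kg bCOD·m⁻³·d⁻¹.

L_v ≈ 3.25 kg bCOD/(m³·d)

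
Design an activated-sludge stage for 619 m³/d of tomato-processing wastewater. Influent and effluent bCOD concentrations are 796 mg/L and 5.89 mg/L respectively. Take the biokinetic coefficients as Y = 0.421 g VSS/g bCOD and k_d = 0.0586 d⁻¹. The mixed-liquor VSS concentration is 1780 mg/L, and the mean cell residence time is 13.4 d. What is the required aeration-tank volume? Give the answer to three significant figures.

V ≈ 868 m³

From the SRT design equation V = Y Q (S₀−S) θ_c / [X (1 + k_d θ_c)] = 0.421 × 619 × (796 − 5.89) × 13.4 / [1780 × (1 + 0.0586 × 13.4)] = 2.76×10^6 / 3178 = 868.3 m³.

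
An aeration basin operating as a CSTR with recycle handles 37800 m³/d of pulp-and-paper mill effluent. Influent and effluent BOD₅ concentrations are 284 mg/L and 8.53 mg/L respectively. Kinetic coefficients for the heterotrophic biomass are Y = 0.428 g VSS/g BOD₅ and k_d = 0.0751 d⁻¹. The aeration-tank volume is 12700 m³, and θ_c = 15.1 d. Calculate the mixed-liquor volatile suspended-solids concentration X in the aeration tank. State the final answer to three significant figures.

X ≈ 2480 mg/L

X = Y·Q·ΔS·θ_c / [V·(1 + k_d θ_c)] = 0.428 × 37800 × (284 − 8.53) × 15.1 / [12700 × (1 + 0.0751 × 15.1)] = 2483 mg/L.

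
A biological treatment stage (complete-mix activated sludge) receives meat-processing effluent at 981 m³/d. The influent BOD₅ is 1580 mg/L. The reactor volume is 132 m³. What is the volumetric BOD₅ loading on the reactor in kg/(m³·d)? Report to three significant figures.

L_v ≈ 11.7 kg BOD₅/(m³·d)

Applied BOD₅ load per unit volume = Q·S₀/V = (981 × 1580/1000)/132.0 = 11.74 kg BOD₅·m⁻³·d⁻¹.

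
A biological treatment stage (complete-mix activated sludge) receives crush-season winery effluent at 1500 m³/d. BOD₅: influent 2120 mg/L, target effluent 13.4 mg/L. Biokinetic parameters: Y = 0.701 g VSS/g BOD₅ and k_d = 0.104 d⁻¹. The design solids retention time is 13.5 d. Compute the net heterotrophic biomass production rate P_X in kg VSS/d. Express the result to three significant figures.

Correct the yield for decay: Y_obs = Y/(1 + k_d θ_c) = 0.701 / (1 + 0.104 × 13.5) = 0.701 / 2.404 = 0.2916.
Substrate removed = Q·(S₀ − S) = 1500 m³/d × (2120 − 13.4) g/m³ = 3.16×10^6 g/d = 3160 kg/d.
Biomass produced: P_X = Y_obs·Q·ΔS = 0.2916 × 3160 ≈ 921.4 kg VSS/d.

P_X ≈ 921 kg VSS/d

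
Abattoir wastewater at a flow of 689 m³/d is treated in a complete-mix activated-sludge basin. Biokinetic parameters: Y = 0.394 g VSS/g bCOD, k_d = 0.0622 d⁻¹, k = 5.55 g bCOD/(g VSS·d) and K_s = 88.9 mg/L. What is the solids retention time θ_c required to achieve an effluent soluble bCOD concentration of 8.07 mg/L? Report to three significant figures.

θ_c ≈ 8.35 d

From 1/θ_c = Y·k·S/(K_s + S) − k_d: Y·k·S/(K_s+S) = 0.394 × 5.55 × 8.07 / (88.9 + 8.07) = 0.1820 d⁻¹.
Then 1/θ_c = μ − k_d = 0.1820 − 0.0622 = 0.1198 d⁻¹, giving θ_c = 8.349 d.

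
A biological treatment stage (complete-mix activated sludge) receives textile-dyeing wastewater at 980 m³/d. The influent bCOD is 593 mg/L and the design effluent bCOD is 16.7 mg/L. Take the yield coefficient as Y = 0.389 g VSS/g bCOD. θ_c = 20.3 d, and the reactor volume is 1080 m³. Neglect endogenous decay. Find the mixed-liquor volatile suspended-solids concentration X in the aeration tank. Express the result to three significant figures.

From V·X = Y·Q·(S₀ − S)·θ_c (decay neglected): X = 0.389 × 980 × (593 − 16.7) × 20.3 / 1080 = 4129 mg/L.

X ≈ 4130 mg/L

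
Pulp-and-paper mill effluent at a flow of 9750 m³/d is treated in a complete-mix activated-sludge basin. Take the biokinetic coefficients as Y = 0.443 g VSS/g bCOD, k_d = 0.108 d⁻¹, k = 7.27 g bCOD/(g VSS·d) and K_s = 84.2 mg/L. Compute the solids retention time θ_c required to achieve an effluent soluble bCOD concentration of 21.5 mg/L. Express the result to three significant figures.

θ_c ≈ 1.83 d

At the target effluent, Y k S/(K_s+S) = 0.443×7.27×21.5/105.7 = 0.6551 d⁻¹.
Then 1/θ_c = μ − k_d = 0.6551 − 0.108 = 0.5471 d⁻¹, giving θ_c = 1.828 d.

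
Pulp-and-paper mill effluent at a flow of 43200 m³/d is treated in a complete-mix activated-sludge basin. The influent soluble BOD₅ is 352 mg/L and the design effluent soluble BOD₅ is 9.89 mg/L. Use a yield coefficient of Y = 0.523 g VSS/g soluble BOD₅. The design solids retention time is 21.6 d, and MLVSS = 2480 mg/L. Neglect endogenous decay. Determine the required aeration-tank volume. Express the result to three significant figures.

V·X = Y·Q·ΔS·θ_c gives V = 0.523 × 43200 × (352 − 9.89) × 21.6 / 2480 = 67321 m³.

V ≈ 67300 m³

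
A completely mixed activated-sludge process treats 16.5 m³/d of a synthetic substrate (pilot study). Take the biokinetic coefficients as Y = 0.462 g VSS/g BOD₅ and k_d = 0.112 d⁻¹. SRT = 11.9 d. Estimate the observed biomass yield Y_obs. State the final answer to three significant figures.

Y_obs ≈ 0.198 g VSS/g BOD₅

Y_obs = Y / (1 + k_d θ_c) = 0.462 / (1 + 0.112 × 11.9) = 0.462 / 2.333 = 0.1980.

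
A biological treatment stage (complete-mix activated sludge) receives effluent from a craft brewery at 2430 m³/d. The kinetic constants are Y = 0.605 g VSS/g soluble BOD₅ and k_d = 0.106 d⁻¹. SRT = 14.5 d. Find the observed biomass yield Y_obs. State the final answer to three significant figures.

Y_obs ≈ 0.238 g VSS/g soluble BOD₅

The observed yield is Y_obs = Y/(1 + k_d·θ_c) = 0.605 / (1 + 0.106 × 14.5) = 0.605 / 2.537 = 0.2385 g VSS per g soluble BOD₅ removed.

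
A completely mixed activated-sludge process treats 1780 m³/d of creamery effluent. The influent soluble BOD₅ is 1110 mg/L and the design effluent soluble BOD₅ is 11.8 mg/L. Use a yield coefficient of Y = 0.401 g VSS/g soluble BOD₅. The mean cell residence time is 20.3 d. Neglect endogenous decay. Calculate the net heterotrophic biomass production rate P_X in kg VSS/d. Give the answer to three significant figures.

P_X ≈ 784 kg VSS/d

Since k_d ≈ 0, Y_obs = Y = 0.401 g VSS/g soluble BOD₅.
Mass of soluble BOD₅ removed per day: Q(S₀ − S) = 1780 × 1098 g/m³ = 1955 kg/d.
Biomass produced: P_X = Y_obs·Q·ΔS = 0.4010 × 1955 ≈ 783.9 kg VSS/d.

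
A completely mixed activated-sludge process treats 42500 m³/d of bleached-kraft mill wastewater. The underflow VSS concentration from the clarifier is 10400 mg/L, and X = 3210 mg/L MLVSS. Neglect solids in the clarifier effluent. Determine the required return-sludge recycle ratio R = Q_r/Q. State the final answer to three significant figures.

Solids balance on the clarifier gives (1+R)X = R·X_r, so R = X/(X_r − X) = 3210 / (10400 − 3210) = 0.4465.

R ≈ 0.446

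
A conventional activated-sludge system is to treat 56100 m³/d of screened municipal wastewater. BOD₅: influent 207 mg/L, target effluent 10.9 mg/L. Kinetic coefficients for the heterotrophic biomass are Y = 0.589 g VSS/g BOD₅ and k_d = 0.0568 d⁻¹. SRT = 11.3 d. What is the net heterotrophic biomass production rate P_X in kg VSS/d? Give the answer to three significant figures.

P_X ≈ 3950 kg VSS/d

Correct the yield for decay: Y_obs = Y/(1 + k_d θ_c) = 0.589 / (1 + 0.0568 × 11.3) = 0.589 / 1.642 = 0.3587.
ΔS = 207 − 10.9 = 196.1 mg/L, so the substrate removal rate is 56100 × 196.1/1000 = 11001 kg BOD₅/d.
So the net sludge growth is P_X = 0.3587 × 11001 = 3947 kg VSS/d.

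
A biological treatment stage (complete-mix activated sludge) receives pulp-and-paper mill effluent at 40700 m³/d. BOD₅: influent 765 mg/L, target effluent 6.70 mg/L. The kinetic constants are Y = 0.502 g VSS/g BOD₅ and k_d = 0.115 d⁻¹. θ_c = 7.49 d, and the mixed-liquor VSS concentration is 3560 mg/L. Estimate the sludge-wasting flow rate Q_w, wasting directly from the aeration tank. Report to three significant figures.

Steady-state biomass mass balance: V·X·(1 + k_d·θ_c) = Y·Q·(S₀ − S)·θ_c, so V = 0.502 × 40700 × (765 − 6.70) × 7.49 / [3560 × (1 + 0.115 × 7.49)] = 1.16×10^8 / 6626 = 17512 m³.
Wasting from the aeration tank: Q_w = V / θ_c = 17512 / 7.49 = 2338 m³/d.

Q_w ≈ 2340 m³/d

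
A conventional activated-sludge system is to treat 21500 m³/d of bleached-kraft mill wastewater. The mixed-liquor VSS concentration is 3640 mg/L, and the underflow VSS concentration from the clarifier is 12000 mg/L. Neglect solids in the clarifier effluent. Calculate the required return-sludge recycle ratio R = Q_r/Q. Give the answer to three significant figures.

Solids balance on the clarifier gives (1+R)X = R·X_r, so R = X/(X_r − X) = 3640 / (12000 − 3640) = 0.4354.

R ≈ 0.435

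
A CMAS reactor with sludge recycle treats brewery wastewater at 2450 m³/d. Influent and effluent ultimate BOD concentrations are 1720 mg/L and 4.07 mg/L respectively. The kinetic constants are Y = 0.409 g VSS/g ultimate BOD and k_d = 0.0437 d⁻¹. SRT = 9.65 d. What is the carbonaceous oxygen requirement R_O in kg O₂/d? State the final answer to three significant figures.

R_O ≈ 2490 kg O₂/d

The observed yield is Y_obs = Y/(1 + k_d·θ_c) = 0.409 / (1 + 0.0437 × 9.65) = 0.409 / 1.422 = 0.2877 g VSS per g ultimate BOD removed.
ΔS = 1720 − 4.07 = 1716 mg/L, so the substrate removal rate is 2450 × 1716/1000 = 4204 kg ultimate BOD/d.
Biomass synthesised: P_X = Y_obs × 4204 = 1209 kg VSS/d.
Carbonaceous O₂ demand = substrate oxidised − cell-mass equivalent = 4204 − 1.42 × 1209 = 2487 kg O₂/d.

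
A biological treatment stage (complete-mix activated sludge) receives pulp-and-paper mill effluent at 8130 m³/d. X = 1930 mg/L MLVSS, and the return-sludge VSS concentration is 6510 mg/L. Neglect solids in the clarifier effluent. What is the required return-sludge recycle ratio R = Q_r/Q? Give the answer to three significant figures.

R ≈ 0.421

R = Q_r/Q = X/(X_r − X) = 1930 / (6510 − 1930) = 0.4214.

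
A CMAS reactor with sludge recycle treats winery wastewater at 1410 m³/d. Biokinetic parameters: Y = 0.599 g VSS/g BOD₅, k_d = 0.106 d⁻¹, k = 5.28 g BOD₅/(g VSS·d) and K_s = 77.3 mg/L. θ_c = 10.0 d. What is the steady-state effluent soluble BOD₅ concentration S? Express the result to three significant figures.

S ≈ 5.39 mg/L

Effluent substrate depends only on kinetics and SRT: S = K_s(1 + k_d θ_c) / [θ_c(Yk − k_d) − 1] = 77.3 × (1 + 0.106 × 10.0) / [10.0 × (0.599 × 5.28 − 0.106) − 1] = 159.2 / 29.57 = 5.386 mg/L.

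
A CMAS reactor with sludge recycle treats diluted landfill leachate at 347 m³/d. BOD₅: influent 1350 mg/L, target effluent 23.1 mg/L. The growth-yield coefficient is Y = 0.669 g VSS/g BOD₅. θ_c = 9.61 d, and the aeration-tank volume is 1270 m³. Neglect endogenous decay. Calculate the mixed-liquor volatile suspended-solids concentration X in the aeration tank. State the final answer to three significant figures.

X = Y·Q·ΔS·θ_c / V = 0.669 × 347 × (1350 − 23.1) × 9.61 / 1270 = 2331 mg/L.

X ≈ 2330 mg/L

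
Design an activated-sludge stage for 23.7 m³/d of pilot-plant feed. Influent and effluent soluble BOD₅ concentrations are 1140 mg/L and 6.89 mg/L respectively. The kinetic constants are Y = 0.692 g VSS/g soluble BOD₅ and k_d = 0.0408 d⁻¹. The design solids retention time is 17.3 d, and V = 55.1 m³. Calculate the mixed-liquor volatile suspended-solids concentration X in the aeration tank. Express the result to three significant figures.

From V·X·(1 + k_d·θ_c) = Y·Q·(S₀ − S)·θ_c: X = 0.692 × 23.7 × (1140 − 6.89) × 17.3 / [55.1 × (1 + 0.0408 × 17.3)] = 3420 mg/L.

X ≈ 3420 mg/L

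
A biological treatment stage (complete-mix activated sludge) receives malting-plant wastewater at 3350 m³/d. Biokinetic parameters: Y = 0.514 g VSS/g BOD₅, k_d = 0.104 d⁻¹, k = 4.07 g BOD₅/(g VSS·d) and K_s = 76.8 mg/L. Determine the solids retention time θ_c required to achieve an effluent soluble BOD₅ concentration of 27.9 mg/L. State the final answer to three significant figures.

At the target effluent, Y k S/(K_s+S) = 0.514×4.07×27.9/104.7 = 0.5575 d⁻¹.
Then 1/θ_c = μ − k_d = 0.5575 − 0.104 = 0.4535 d⁻¹, giving θ_c = 2.205 d.

θ_c ≈ 2.21 d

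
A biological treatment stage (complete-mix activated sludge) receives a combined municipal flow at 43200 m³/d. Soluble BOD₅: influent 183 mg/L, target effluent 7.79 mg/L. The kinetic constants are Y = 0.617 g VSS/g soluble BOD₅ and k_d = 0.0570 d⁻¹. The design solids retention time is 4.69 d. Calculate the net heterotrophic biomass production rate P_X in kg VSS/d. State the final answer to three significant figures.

Correct the yield for decay: Y_obs = Y/(1 + k_d θ_c) = 0.617 / (1 + 0.0570 × 4.69) = 0.617 / 1.267 = 0.4869.
Q·(S₀ − S) = 43200 × (183 − 7.79) × 10⁻³ = 7569 kg/d removed.
Biomass produced: P_X = Y_obs·Q·ΔS = 0.4869 × 7569 ≈ 3685 kg VSS/d.

P_X ≈ 3690 kg VSS/d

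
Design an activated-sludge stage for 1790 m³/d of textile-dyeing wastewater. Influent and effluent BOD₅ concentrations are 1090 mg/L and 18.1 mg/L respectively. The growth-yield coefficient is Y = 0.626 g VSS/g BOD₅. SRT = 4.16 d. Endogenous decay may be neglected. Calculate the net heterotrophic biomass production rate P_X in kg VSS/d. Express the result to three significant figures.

With endogenous decay neglected, the observed yield equals the true yield: Y_obs = Y = 0.626 g VSS/g BOD₅.
Mass of BOD₅ removed per day: Q(S₀ − S) = 1790 × 1072 g/m³ = 1919 kg/d.
P_X = Y_obs · Q(S₀ − S) = 0.6260 × 1919 = 1201 kg VSS/d.

P_X ≈ 1200 kg VSS/d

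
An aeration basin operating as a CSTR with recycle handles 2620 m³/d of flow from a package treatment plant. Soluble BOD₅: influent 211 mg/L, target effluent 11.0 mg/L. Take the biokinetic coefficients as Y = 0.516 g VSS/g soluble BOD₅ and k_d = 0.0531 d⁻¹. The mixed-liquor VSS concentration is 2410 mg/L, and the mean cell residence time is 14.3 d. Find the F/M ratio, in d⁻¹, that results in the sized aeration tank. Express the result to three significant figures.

F/M ≈ 0.252 d⁻¹

Steady-state biomass mass balance: V·X·(1 + k_d·θ_c) = Y·Q·(S₀ − S)·θ_c, so V = 0.516 × 2620 × (211 − 11.0) × 14.3 / [2410 × (1 + 0.0531 × 14.3)] = 3.87×10^6 / 4240 = 911.9 m³.
F/M = Q·S₀ / (V·X) = 2620 × 211 / (911.9 × 2410) = 0.2515 g soluble BOD₅·(g VSS·d)⁻¹.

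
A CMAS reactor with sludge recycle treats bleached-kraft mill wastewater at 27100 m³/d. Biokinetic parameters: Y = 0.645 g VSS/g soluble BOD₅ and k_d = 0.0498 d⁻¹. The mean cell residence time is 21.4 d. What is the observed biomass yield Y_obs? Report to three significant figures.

Correct the yield for decay: Y_obs = Y/(1 + k_d θ_c) = 0.645 / (1 + 0.0498 × 21.4) = 0.645 / 2.066 = 0.3122.

Y_obs ≈ 0.312 g VSS/g soluble BOD₅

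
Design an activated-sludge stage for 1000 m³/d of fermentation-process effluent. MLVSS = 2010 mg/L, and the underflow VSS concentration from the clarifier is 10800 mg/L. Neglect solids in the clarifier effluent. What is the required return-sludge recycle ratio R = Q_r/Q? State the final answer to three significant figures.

R = Q_r/Q = X/(X_r − X) = 2010 / (10800 − 2010) = 0.2287.

R ≈ 0.229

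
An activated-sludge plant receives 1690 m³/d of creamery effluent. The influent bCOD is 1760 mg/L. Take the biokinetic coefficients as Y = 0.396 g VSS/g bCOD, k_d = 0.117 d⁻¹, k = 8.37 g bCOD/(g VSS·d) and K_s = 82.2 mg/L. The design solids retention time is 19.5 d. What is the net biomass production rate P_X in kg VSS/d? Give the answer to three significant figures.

P_X ≈ 358 kg VSS/d

For a completely mixed reactor with recycle the Lawrence–McCarty relation gives S = K_s·(1 + k_d·θ_c) / [θ_c·(Y·k − k_d) − 1] = 82.2 × (1 + 0.117 × 19.5) / [19.5 × (0.396 × 8.37 − 0.117) − 1] = 269.7 / 61.35 = 4.397 mg/L.
The observed yield is Y_obs = Y/(1 + k_d·θ_c) = 0.396 / (1 + 0.117 × 19.5) = 0.396 / 3.282 = 0.1207 g VSS per g bCOD removed.
Mass of bCOD removed per day: Q(S₀ − S) = 1690 × 1756 g/m³ = 2967 kg/d.
P_X = Y_obs · Q(S₀ − S) = 0.1207 × 2967 = 358.0 kg VSS/d.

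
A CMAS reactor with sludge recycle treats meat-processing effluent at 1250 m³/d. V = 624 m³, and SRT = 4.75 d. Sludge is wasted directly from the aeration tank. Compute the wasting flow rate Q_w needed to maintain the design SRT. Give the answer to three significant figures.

Wasting from the aeration tank: Q_w = V / θ_c = 624.0 / 4.75 = 131.4 m³/d.

Q_w ≈ 131 m³/d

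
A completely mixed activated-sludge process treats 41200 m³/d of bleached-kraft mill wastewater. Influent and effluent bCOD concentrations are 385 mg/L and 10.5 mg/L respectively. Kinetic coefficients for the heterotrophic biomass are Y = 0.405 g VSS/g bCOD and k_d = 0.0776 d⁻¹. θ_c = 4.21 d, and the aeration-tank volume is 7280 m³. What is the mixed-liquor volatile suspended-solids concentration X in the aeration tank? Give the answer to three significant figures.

X ≈ 2720 mg/L

X = Y·Q·ΔS·θ_c / [V·(1 + k_d θ_c)] = 0.405 × 41200 × (385 − 10.5) × 4.21 / [7280 × (1 + 0.0776 × 4.21)] = 2724 mg/L.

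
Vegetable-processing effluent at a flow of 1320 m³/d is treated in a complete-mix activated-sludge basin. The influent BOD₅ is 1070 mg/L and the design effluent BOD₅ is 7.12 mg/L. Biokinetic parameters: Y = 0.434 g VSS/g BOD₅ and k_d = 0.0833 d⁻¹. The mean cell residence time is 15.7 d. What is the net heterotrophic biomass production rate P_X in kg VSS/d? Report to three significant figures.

P_X ≈ 264 kg VSS/d

The observed yield is Y_obs = Y/(1 + k_d·θ_c) = 0.434 / (1 + 0.0833 × 15.7) = 0.434 / 2.308 = 0.1881 g VSS per g BOD₅ removed.
Substrate removed = Q·(S₀ − S) = 1320 m³/d × (1070 − 7.12) g/m³ = 1.4×10^6 g/d = 1403 kg/d.
So the net sludge growth is P_X = 0.1881 × 1403 = 263.8 kg VSS/d.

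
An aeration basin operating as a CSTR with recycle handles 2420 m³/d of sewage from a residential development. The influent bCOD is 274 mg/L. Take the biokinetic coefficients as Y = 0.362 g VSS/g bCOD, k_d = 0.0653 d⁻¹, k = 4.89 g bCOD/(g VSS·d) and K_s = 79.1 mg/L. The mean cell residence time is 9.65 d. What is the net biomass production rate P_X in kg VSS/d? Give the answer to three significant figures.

P_X ≈ 143 kg VSS/d

From the Monod/SRT balance for a CMAS, S = K_s·(1+k_d θ_c)/[θ_c·(Y k − k_d) − 1] = 79.1 × (1 + 0.0653 × 9.65) / [9.65 × (0.362 × 4.89 − 0.0653) − 1] = 128.9 / 15.45 = 8.345 mg/L.
Correct the yield for decay: Y_obs = Y/(1 + k_d θ_c) = 0.362 / (1 + 0.0653 × 9.65) = 0.362 / 1.630 = 0.2221.
Mass of bCOD removed per day: Q(S₀ − S) = 2420 × 265.7 g/m³ = 642.9 kg/d.
P_X = Y_obs · Q(S₀ − S) = 0.2221 × 642.9 = 142.8 kg VSS/d.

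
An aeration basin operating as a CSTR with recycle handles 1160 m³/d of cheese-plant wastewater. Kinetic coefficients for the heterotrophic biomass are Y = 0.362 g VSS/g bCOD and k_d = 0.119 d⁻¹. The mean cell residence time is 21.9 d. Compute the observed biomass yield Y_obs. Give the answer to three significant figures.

Y_obs ≈ 0.100 g VSS/g bCOD

Correct the yield for decay: Y_obs = Y/(1 + k_d θ_c) = 0.362 / (1 + 0.119 × 21.9) = 0.362 / 3.606 = 0.1004.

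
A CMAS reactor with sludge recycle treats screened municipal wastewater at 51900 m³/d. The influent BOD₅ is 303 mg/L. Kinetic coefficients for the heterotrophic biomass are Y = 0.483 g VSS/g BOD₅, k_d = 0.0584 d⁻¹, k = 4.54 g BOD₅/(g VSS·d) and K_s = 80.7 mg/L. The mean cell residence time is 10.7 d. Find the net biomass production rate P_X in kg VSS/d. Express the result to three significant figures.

P_X ≈ 4580 kg VSS/d

From the Monod/SRT balance for a CMAS, S = K_s·(1+k_d θ_c)/[θ_c·(Y k − k_d) − 1] = 80.7 × (1 + 0.0584 × 10.7) / [10.7 × (0.483 × 4.54 − 0.0584) − 1] = 131.1 / 21.84 = 6.004 mg/L.
Y_obs = Y / (1 + k_d θ_c) = 0.483 / (1 + 0.0584 × 10.7) = 0.483 / 1.625 = 0.2973.
Q·(S₀ − S) = 51900 × (303 − 6.00) × 10⁻³ = 15414 kg/d removed.
Biomass produced: P_X = Y_obs·Q·ΔS = 0.2973 × 15414 ≈ 4582 kg VSS/d.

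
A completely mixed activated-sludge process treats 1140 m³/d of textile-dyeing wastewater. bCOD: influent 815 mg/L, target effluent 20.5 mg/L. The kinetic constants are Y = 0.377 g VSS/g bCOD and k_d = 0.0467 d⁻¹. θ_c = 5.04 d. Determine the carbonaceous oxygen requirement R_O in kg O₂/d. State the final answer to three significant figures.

Y_obs = Y / (1 + k_d θ_c) = 0.377 / (1 + 0.0467 × 5.04) = 0.377 / 1.235 = 0.3052.
Substrate removed = Q·(S₀ − S) = 1140 m³/d × (815 − 20.5) g/m³ = 9.06×10^5 g/d = 905.7 kg/d.
P_X = Y_obs·Q·(S₀ − S) = 0.3052 × 905.7 = 276.4 kg VSS/d.
Carbonaceous O₂ demand = substrate oxidised − cell-mass equivalent = 905.7 − 1.42 × 276.4 = 513.2 kg O₂/d.

R_O ≈ 513 kg O₂/d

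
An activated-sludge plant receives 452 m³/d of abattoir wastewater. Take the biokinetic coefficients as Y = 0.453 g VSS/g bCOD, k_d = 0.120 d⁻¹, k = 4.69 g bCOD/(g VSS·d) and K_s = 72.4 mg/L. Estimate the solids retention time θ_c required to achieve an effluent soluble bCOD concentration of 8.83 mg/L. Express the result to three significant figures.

Specific growth rate at S = 8.83 mg/L: μ = YkS/(K_s+S) = 0.453·4.69·8.83/(72.4+8.83) = 0.2309 d⁻¹.
Then 1/θ_c = μ − k_d = 0.2309 − 0.120 = 0.1109 d⁻¹, giving θ_c = 9.013 d.

θ_c ≈ 9.01 d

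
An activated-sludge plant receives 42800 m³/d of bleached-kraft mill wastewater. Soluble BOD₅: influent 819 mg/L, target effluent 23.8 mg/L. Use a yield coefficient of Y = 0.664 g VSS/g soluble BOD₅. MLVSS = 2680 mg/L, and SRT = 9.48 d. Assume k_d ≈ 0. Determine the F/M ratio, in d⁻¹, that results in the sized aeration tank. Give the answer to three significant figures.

Biomass mass balance (decay neglected): V·X = Y·Q·(S₀ − S)·θ_c, so V = 0.664 × 42800 × (819 − 23.8) × 9.48 / 2680 = 79940 m³.
F/M = Q·S₀ / (V·X) = 42800 × 819 / (79940 × 2680) = 0.1636 g soluble BOD₅·(g VSS·d)⁻¹.

F/M ≈ 0.164 d⁻¹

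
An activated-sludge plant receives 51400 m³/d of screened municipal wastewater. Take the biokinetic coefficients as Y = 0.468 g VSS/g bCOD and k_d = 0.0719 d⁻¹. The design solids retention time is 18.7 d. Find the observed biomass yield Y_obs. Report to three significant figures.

Y_obs ≈ 0.200 g VSS/g bCOD

Correct the yield for decay: Y_obs = Y/(1 + k_d θ_c) = 0.468 / (1 + 0.0719 × 18.7) = 0.468 / 2.345 = 0.1996.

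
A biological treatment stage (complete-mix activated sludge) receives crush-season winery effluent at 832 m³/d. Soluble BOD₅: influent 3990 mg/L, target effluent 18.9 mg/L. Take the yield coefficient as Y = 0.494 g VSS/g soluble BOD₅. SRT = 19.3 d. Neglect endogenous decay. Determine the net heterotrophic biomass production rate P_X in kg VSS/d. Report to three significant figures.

With endogenous decay neglected, the observed yield equals the true yield: Y_obs = Y = 0.494 g VSS/g soluble BOD₅.
Mass of soluble BOD₅ removed per day: Q(S₀ − S) = 832 × 3971 g/m³ = 3304 kg/d.
So the net sludge growth is P_X = 0.4940 × 3304 = 1632 kg VSS/d.

P_X ≈ 1630 kg VSS/d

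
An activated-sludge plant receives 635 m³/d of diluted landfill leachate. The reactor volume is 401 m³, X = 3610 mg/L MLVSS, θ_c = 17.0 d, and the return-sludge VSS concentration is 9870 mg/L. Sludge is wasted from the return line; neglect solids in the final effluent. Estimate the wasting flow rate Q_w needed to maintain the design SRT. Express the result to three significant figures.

Q_w = (V·X)/(θ_c X_r) = 401.0 × 3610 / (17.0 × 9870) = 8.628 m³/d.

Q_w ≈ 8.63 m³/d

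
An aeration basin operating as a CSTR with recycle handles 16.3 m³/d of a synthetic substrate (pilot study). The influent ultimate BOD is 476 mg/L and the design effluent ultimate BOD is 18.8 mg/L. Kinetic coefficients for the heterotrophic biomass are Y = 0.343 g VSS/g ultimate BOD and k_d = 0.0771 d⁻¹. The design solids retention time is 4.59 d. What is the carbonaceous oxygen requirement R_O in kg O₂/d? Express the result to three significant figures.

Observed yield with endogenous decay: Y_obs = Y / (1 + k_d·θ_c) = 0.343 / (1 + 0.0771 × 4.59) = 0.343 / 1.354 = 0.2533 g VSS/g ultimate BOD.
Substrate removed = Q·(S₀ − S) = 16.3 m³/d × (476 − 18.8) g/m³ = 7.45×10^3 g/d = 7.452 kg/d.
P_X = Y_obs·Q·(S₀ − S) = 0.2533 × 7.452 = 1.888 kg VSS/d.
R_O = Q·(S₀ − S) − 1.42·P_X = 7.452 − 1.42 × 1.888 = 4.771 kg O₂/d.

R_O ≈ 4.77 kg O₂/d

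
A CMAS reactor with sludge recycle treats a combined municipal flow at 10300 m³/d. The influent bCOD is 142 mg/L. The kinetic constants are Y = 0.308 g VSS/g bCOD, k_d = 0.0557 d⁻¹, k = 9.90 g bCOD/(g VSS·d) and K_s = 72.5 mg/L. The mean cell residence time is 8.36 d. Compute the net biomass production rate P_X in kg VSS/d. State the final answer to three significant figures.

P_X ≈ 298 kg VSS/d

For a completely mixed reactor with recycle the Lawrence–McCarty relation gives S = K_s·(1 + k_d·θ_c) / [θ_c·(Y·k − k_d) − 1] = 72.5 × (1 + 0.0557 × 8.36) / [8.36 × (0.308 × 9.90 − 0.0557) − 1] = 106.3 / 24.03 = 4.423 mg/L.
The observed yield is Y_obs = Y/(1 + k_d·θ_c) = 0.308 / (1 + 0.0557 × 8.36) = 0.308 / 1.466 = 0.2101 g VSS per g bCOD removed.
Mass of bCOD removed per day: Q(S₀ − S) = 10300 × 137.6 g/m³ = 1417 kg/d.
Net biomass production P_X = Y_obs × Q·(S₀ − S) = 0.2101 × 1417 = 297.8 kg VSS/d.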